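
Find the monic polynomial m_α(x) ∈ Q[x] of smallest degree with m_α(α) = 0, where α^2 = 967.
m_α(x) = x^2 - 967

α satisfies α^2 - 967 = 0, so x^2 - 967 annihilates α. Since d = 967 is squarefree and ≠ 1, it is not a perfect square in Q, so x^2 - 967 has no rational root and is therefore irreducible over Q (a degree-2 polynomial over a field is irreducible iff it has no root). Hence m_α(x) = x^2 - 967.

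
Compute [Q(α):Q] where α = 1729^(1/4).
[Q(α):Q] = 4

α is a root of x^4 - 1729. By Eisenstein's criterion at the prime p = 7 (which divides the constant term 1729 but p^2 = 49 does not, since 1729 is squarefree), x^4 - 1729 is irreducible over Q. Hence [Q(α):Q] = 4.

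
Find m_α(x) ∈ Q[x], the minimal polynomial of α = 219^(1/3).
m_α(x) = x^3 - 219

α satisfies α^3 = 219, so x^3 - 219 annihilates α. By the rational root test, a rational root p/q (in lowest terms) of x^3 - 219 would satisfy p^3 = 219 q^3, forcing q = 1 and p^3 = 219; but 219 is not a perfect cube, contradiction. A monic cubic over Q with no rational root is irreducible (any nontrivial factorization would include a linear factor). Hence x^3 - 219 is the minimal polynomial of α, and in particular [Q(α):Q] = 3.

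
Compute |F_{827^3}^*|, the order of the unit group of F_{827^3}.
|F_{827^3}^*| = 565609282

F_{827^3} has 827^3 = 565609283 elements; its multiplicative group consists of all nonzero elements, so |F_{827^3}^*| = 565609283 - 1 = 565609282. (It is cyclic since any finite subgroup of the multiplicative group of a field is cyclic.)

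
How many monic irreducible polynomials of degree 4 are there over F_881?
There are 150606280440 monic irreducible polynomials of degree 4 over F_881

Each element of F_{881^4} that lies in no proper subfield is a root of exactly one monic irreducible of degree 4 over F_881, and each such polynomial has 4 distinct roots in F_{881^4}. By Möbius inversion the count is N_881(4) = (1/4) Σ_{d|4} μ(4/d) · 881^d = (1/4)(μ(4)·881^1 + μ(2)·881^2 + μ(1)·881^4) = 602425121760/4 = 150606280440.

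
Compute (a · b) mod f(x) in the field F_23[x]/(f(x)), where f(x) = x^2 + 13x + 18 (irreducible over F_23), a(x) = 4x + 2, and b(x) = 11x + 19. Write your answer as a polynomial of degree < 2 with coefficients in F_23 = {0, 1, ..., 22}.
a · b ≡ 9x + 5 (mod f(x))

Multiply in F_23[x]: a(x)·b(x) = (4x + 2)·(11x + 19) = 21x^2 + 6x + 15. This has degree ≥ 2, so divide by f(x) over F_23: 21x^2 + 6x + 15 = (21)·(x^2 + 13x + 18) + (9x + 5). Hence a·b ≡ 9x + 5 (mod f). (F_23[x]/(f) is a field with 23^2 = 529 elements since f is irreducible of degree 2.)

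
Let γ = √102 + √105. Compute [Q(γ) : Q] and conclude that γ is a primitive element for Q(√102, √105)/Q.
[Q(γ) : Q] = 4 (equivalently, Q(γ) = Q(√102, √105))

Obviously Q(γ) ⊆ Q(√102, √105), and [Q(√102, √105):Q] = 4 (since 102, 105 are distinct squarefree integers > 1 with 10710 not a perfect square). To show equality we compute the minimal polynomial of γ. From γ = √102 + √105: γ^2 = 102 + 2√(10710) + 105 = 207 + 2√(10710), so γ^2 - 207 = 2√(10710); squaring, (γ^2 - 207)^2 = 4·10710, i.e. γ^4 - 414γ^2 + 42849 - 42840 = 0, i.e. γ^4 - 414γ^2 + 9 = 0. So γ is a root of x^4 - 414x^2 + 9. This polynomial is irreducible over Q: it has no rational root (each ±√102 ± √105 is irrational), and any factorization into two quadratics over Q would force √(10710) ∈ Q (pairing opposite roots) or √102, √105 ∈ Q (other pairings), all impossible. Hence [Q(γ):Q] = 4 = [Q(√102, √105):Q], so Q(γ) = Q(√102, √105).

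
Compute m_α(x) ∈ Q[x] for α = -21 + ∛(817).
m_α(x) = x^3 + 63x^2 + 1323x + 8444

Set β = α + 21 = ∛(817), so β^3 = 817. Then (α + 21)^3 - 817 = 0, i.e. α is a root of g(x) = (x + 21)^3 - 817 = x^3 + 63x^2 + 1323x + 8444. Since g(x) = h(x + 21) where h(x) = x^3 - 817, and h is irreducible over Q (because 817 is not a perfect cube, so h has no rational root, and a monic cubic with no rational root is irreducible), g is also irreducible (irreducibility is preserved under the substitution x → x + 21). Hence m_α(x) = x^3 + 63x^2 + 1323x + 8444.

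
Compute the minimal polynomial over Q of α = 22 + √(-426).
m_α(x) = x^2 - 44x + 910

From α - 22 = √(-426), squaring gives (α - 22)^2 = -426, i.e. α^2 - 44α + 484 = -426, so α^2 - 44α + 910 = 0. The discriminant of x^2 - 44x + 910 is (-44)^2 - 4·(910) = 1936 - 3640 = -1704, and 4·(-426) is not a perfect square in Q since -426 is squarefree and ≠ 1. Hence x^2 - 44x + 910 is irreducible over Q and is the minimal polynomial of α.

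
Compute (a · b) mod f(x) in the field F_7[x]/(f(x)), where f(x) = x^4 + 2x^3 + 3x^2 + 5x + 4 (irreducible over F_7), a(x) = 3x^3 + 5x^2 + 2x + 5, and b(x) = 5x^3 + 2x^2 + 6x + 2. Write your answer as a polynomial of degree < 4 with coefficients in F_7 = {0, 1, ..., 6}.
a · b ≡ 5x^3 + x^2 + 5x + 4 (mod f(x))

Multiply in F_7[x]: a(x)·b(x) = (3x^3 + 5x^2 + 2x + 5)·(5x^3 + 2x^2 + 6x + 2) = x^6 + 3x^5 + 3x^4 + 2x^3 + 4x^2 + 6x + 3. This has degree ≥ 4, so divide by f(x) over F_7: x^6 + 3x^5 + 3x^4 + 2x^3 + 4x^2 + 6x + 3 = (x^2 + x + 5)·(x^4 + 2x^3 + 3x^2 + 5x + 4) + (5x^3 + x^2 + 5x + 4). Hence a·b ≡ 5x^3 + x^2 + 5x + 4 (mod f). (F_7[x]/(f) is a field with 7^4 = 2401 elements since f is irreducible of degree 4.)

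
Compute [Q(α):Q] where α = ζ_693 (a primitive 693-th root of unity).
[Q(α):Q] = 360

The minimal polynomial of ζ_693 over Q is the 693-th cyclotomic polynomial Φ_693(x), which is irreducible over Q and has degree φ(693) = 360. Hence [Q(α):Q] = φ(693) = 360.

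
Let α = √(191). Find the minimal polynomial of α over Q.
m_α(x) = x^2 - 191

α satisfies α^2 - 191 = 0, so x^2 - 191 annihilates α. Since d = 191 is squarefree and ≠ 1, it is not a perfect square in Q, so x^2 - 191 has no rational root and is therefore irreducible over Q (a degree-2 polynomial over a field is irreducible iff it has no root). Hence m_α(x) = x^2 - 191.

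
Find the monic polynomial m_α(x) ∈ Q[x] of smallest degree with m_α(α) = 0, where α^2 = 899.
m_α(x) = x^2 - 899

α satisfies α^2 - 899 = 0, so x^2 - 899 annihilates α. Since d = 899 is squarefree and ≠ 1, it is not a perfect square in Q, so x^2 - 899 has no rational root and is therefore irreducible over Q (a degree-2 polynomial over a field is irreducible iff it has no root). Hence m_α(x) = x^2 - 899.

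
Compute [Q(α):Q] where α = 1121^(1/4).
[Q(α):Q] = 4

α is a root of x^4 - 1121. By Eisenstein's criterion at the prime p = 19 (which divides the constant term 1121 but p^2 = 361 does not, since 1121 is squarefree), x^4 - 1121 is irreducible over Q. Hence [Q(α):Q] = 4.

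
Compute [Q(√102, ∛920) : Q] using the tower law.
[Q(√102, ∛920) : Q] = 6

Let L = Q(√102, ∛920). Since Q(√102) ⊂ L and [Q(√102):Q] = 2, the tower law gives 2 | [L:Q]. Likewise Q(∛920) ⊂ L with [Q(∛920):Q] = 3 (because 920 is not a perfect cube), so 3 | [L:Q]. As gcd(2,3) = 1, [L:Q] is divisible by 6. Conversely L is generated over Q by √102 and ∛920, so [L:Q] ≤ 2·3 = 6. Therefore [Q(√102, ∛920) : Q] = 6.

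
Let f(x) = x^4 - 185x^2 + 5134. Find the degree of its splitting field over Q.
[K : Q] = 4

Solving the quadratic in x^2: x^2 = (185 ± √(185^2 - 4·5134))/2 = (185 ± √13689)/2 = (185 ± 117)/2, giving x^2 = 151 or x^2 = 34. So f(x) = (x^2 - 151)(x^2 - 34) and the roots of f are ±√151, ±√34. Hence the splitting field is K = Q(√151, √34). Since 151 and 34 are distinct squarefree integers > 1, their product 5134 is not a perfect square, so √34 ∉ Q(√151). By the tower law [K:Q] = [Q(√151,√34):Q(√151)] · [Q(√151):Q] = 2 · 2 = 4.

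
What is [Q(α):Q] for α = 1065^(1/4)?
[Q(α):Q] = 4

α is a root of x^4 - 1065. By Eisenstein's criterion at the prime p = 3 (which divides the constant term 1065 but p^2 = 9 does not, since 1065 is squarefree), x^4 - 1065 is irreducible over Q. Hence [Q(α):Q] = 4.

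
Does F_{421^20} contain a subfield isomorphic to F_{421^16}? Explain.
No: F_{421^16} is not a subfield of F_{421^20}

F_{p^m} embeds in F_{p^n} iff m | n. Here 16 ∤ 20 (since 20 = 1·16 + 4 with remainder 4 ≠ 0), so F_{421^16} is not a subfield of F_{421^20}. Equivalently: if it were, the tower law would give 16 = [F_{421^16}:F_421] dividing [F_{421^20}:F_421] = 20, contradiction.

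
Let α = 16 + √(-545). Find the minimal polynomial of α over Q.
m_α(x) = x^2 - 32x + 801

From α - 16 = √(-545), squaring gives (α - 16)^2 = -545, i.e. α^2 - 32α + 256 = -545, so α^2 - 32α + 801 = 0. The discriminant of x^2 - 32x + 801 is (-32)^2 - 4·(801) = 1024 - 3204 = -2180, and 4·(-545) is not a perfect square in Q since -545 is squarefree and ≠ 1. Hence x^2 - 32x + 801 is irreducible over Q and is the minimal polynomial of α.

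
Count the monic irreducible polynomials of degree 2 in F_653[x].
There are 212878 monic irreducible polynomials of degree 2 over F_653

Each element of F_{653^2} that lies in no proper subfield is a root of exactly one monic irreducible of degree 2 over F_653, and each such polynomial has 2 distinct roots in F_{653^2}. By Möbius inversion the count is N_653(2) = (1/2) Σ_{d|2} μ(2/d) · 653^d = (1/2)(μ(2)·653^1 + μ(1)·653^2) = 425756/2 = 212878.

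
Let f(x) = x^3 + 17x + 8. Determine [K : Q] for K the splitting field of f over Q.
[K : Q] = 6

By the rational root test, any rational root of the monic integer polynomial f(x) = x^3 + 17x + 8 must be an integer dividing the constant term 8, i.e. one of ±{1, 2, 4, 8}. Evaluating: f(1) = 26, f(-1) = -10, f(2) = 50, f(-2) = -34, f(4) = 140, f(-4) = -124, f(8) = 656, f(-8) = -640; none is 0, so f has no rational root and is therefore irreducible over Q (a cubic with no linear factor over a field is irreducible). For an irreducible cubic, the Galois group is A_3 or S_3 according as the discriminant disc(f) = -4a^3 - 27b^2 = -4·(17)^3 - 27·(8)^2 = -21380 is or is not a square in Q. Here disc(f) = -21380 is not a perfect square in Q, so the Galois group of f over Q is not contained in A_3 and must be all of S_3. The splitting field has degree |S_3| = 6 over Q, so [K : Q] = 6.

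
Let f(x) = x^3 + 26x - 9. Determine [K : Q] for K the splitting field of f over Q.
[K : Q] = 6

By the rational root test, any rational root of the monic integer polynomial f(x) = x^3 + 26x - 9 must be an integer dividing the constant term -9, i.e. one of ±{1, 3, 9}. Evaluating: f(1) = 18, f(-1) = -36, f(3) = 96, f(-3) = -114, f(9) = 954, f(-9) = -972; none is 0, so f has no rational root and is therefore irreducible over Q (a cubic with no linear factor over a field is irreducible). For an irreducible cubic, the Galois group is A_3 or S_3 according as the discriminant disc(f) = -4a^3 - 27b^2 = -4·(26)^3 - 27·(-9)^2 = -72491 is or is not a square in Q. Here disc(f) = -72491 is not a perfect square in Q, so the Galois group of f over Q is not contained in A_3 and must be all of S_3. The splitting field has degree |S_3| = 6 over Q, so [K : Q] = 6.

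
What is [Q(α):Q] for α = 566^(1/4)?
[Q(α):Q] = 4

α is a root of x^4 - 566. By Eisenstein's criterion at the prime p = 2 (which divides the constant term 566 but p^2 = 4 does not, since 566 is squarefree), x^4 - 566 is irreducible over Q. Hence [Q(α):Q] = 4.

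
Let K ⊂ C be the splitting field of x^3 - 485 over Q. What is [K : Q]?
[K : Q] = 6

The roots of x^3 - 485 are ∛485, ω∛485, ω^2∛485 where ω = e^(2πi/3) is a primitive cube root of unity, so K = Q(∛485, ω). Now [Q(∛485):Q] = 3 (since 485 is not a perfect cube, x^3 - 485 is irreducible) and [Q(ω):Q] = 2. Both 2 and 3 divide [K:Q], and [K:Q] ≤ 3·2 = 6, so [K:Q] = 6. (Equivalently: Q(∛485) ⊂ R but ω ∉ R, so [K : Q(∛485)] = 2.)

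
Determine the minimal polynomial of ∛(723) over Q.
m_α(x) = x^3 - 723

α satisfies α^3 = 723, so x^3 - 723 annihilates α. By the rational root test, a rational root p/q (in lowest terms) of x^3 - 723 would satisfy p^3 = 723 q^3, forcing q = 1 and p^3 = 723; but 723 is not a perfect cube, contradiction. A monic cubic over Q with no rational root is irreducible (any nontrivial factorization would include a linear factor). Hence x^3 - 723 is the minimal polynomial of α, and in particular [Q(α):Q] = 3.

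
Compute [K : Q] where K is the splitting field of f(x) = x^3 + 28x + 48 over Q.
[K : Q] = 6

By the rational root test, any rational root of the monic integer polynomial f(x) = x^3 + 28x + 48 must be an integer dividing the constant term 48, i.e. one of ±{1, 2, 3, 4, 6, 8, 12, 16, 24, 48}. Evaluating: f(1) = 77, f(-1) = 19, f(2) = 112, f(-2) = -16, f(3) = 159, f(-3) = -63, f(4) = 224, f(-4) = -128, f(6) = 432, f(-6) = -336, f(8) = 784, f(-8) = -688, f(12) = 2112, f(-12) = -2016, f(16) = 4592, f(-16) = -4496, f(24) = 14544, f(-24) = -14448, f(48) = 111984, f(-48) = -111888; none is 0, so f has no rational root and is therefore irreducible over Q (a cubic with no linear factor over a field is irreducible). For an irreducible cubic, the Galois group is A_3 or S_3 according as the discriminant disc(f) = -4a^3 - 27b^2 = -4·(28)^3 - 27·(48)^2 = -150016 is or is not a square in Q. Here disc(f) = -150016 is not a perfect square in Q, so the Galois group of f over Q is not contained in A_3 and must be all of S_3. The splitting field has degree |S_3| = 6 over Q, so [K : Q] = 6.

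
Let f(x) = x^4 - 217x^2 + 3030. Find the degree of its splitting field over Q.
[K : Q] = 4

Solving the quadratic in x^2: x^2 = (217 ± √(217^2 - 4·3030))/2 = (217 ± √34969)/2 = (217 ± 187)/2, giving x^2 = 15 or x^2 = 202. So f(x) = (x^2 - 15)(x^2 - 202) and the roots of f are ±√15, ±√202. Hence the splitting field is K = Q(√15, √202). Since 15 and 202 are distinct squarefree integers > 1, their product 3030 is not a perfect square, so √202 ∉ Q(√15). By the tower law [K:Q] = [Q(√15,√202):Q(√15)] · [Q(√15):Q] = 2 · 2 = 4.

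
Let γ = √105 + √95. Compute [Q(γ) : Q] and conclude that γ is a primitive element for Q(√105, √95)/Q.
[Q(γ) : Q] = 4 (equivalently, Q(γ) = Q(√105, √95))

Obviously Q(γ) ⊆ Q(√105, √95), and [Q(√105, √95):Q] = 4 (since 105, 95 are distinct squarefree integers > 1 with 9975 not a perfect square). To show equality we compute the minimal polynomial of γ. From γ = √105 + √95: γ^2 = 105 + 2√(9975) + 95 = 200 + 2√(9975), so γ^2 - 200 = 2√(9975); squaring, (γ^2 - 200)^2 = 4·9975, i.e. γ^4 - 400γ^2 + 40000 - 39900 = 0, i.e. γ^4 - 400γ^2 + 100 = 0. So γ is a root of x^4 - 400x^2 + 100. This polynomial is irreducible over Q: it has no rational root (each ±√105 ± √95 is irrational), and any factorization into two quadratics over Q would force √(9975) ∈ Q (pairing opposite roots) or √105, √95 ∈ Q (other pairings), all impossible. Hence [Q(γ):Q] = 4 = [Q(√105, √95):Q], so Q(γ) = Q(√105, √95).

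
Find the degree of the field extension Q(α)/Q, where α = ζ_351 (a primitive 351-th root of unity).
[Q(α):Q] = 216

The minimal polynomial of ζ_351 over Q is the 351-th cyclotomic polynomial Φ_351(x), which is irreducible over Q and has degree φ(351) = 216. Hence [Q(α):Q] = φ(351) = 216.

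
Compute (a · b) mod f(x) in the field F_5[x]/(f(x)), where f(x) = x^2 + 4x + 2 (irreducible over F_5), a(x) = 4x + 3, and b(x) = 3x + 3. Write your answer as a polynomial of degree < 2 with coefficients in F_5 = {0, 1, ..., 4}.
a · b ≡ 3x (mod f(x))

Multiply in F_5[x]: a(x)·b(x) = (4x + 3)·(3x + 3) = 2x^2 + x + 4. This has degree ≥ 2, so divide by f(x) over F_5: 2x^2 + x + 4 = (2)·(x^2 + 4x + 2) + (3x). Hence a·b ≡ 3x (mod f). (F_5[x]/(f) is a field with 5^2 = 25 elements since f is irreducible of degree 2.)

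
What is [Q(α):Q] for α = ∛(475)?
[Q(α):Q] = 3

The minimal polynomial of α is x^3 - 475, irreducible over Q since 475 is not a perfect cube (so x^3 - 475 has no rational root). Hence [Q(α):Q] = deg(m_α) = 3.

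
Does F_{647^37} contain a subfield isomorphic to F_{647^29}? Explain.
No: F_{647^29} is not a subfield of F_{647^37}

F_{p^m} embeds in F_{p^n} iff m | n. Here 29 ∤ 37 (since 37 = 1·29 + 8 with remainder 8 ≠ 0), so F_{647^29} is not a subfield of F_{647^37}. Equivalently: if it were, the tower law would give 29 = [F_{647^29}:F_647] dividing [F_{647^37}:F_647] = 37, contradiction.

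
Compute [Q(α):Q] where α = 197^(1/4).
[Q(α):Q] = 4

α is a root of x^4 - 197. By Eisenstein's criterion at the prime p = 197 (which divides the constant term 197 but p^2 = 38809 does not, since 197 is squarefree), x^4 - 197 is irreducible over Q. Hence [Q(α):Q] = 4.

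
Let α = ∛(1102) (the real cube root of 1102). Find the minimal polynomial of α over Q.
m_α(x) = x^3 - 1102

α satisfies α^3 = 1102, so x^3 - 1102 annihilates α. By the rational root test, a rational root p/q (in lowest terms) of x^3 - 1102 would satisfy p^3 = 1102 q^3, forcing q = 1 and p^3 = 1102; but 1102 is not a perfect cube, contradiction. A monic cubic over Q with no rational root is irreducible (any nontrivial factorization would include a linear factor). Hence x^3 - 1102 is the minimal polynomial of α, and in particular [Q(α):Q] = 3.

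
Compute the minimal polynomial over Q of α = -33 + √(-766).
m_α(x) = x^2 + 66x + 1855

From α + 33 = √(-766), squaring gives (α + 33)^2 = -766, i.e. α^2 + 66α + 1089 = -766, so α^2 + 66α + 1855 = 0. The discriminant of x^2 + 66x + 1855 is (66)^2 - 4·(1855) = 4356 - 7420 = -3064, and 4·(-766) is not a perfect square in Q since -766 is squarefree and ≠ 1. Hence x^2 + 66x + 1855 is irreducible over Q and is the minimal polynomial of α.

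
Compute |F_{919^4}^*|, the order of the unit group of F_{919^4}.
|F_{919^4}^*| = 713283282720

F_{919^4} has 919^4 = 713283282721 elements; its multiplicative group consists of all nonzero elements, so |F_{919^4}^*| = 713283282721 - 1 = 713283282720. (It is cyclic since any finite subgroup of the multiplicative group of a field is cyclic.)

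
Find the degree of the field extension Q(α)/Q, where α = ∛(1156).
[Q(α):Q] = 3

The minimal polynomial of α is x^3 - 1156, irreducible over Q since 1156 is not a perfect cube (so x^3 - 1156 has no rational root). Hence [Q(α):Q] = deg(m_α) = 3.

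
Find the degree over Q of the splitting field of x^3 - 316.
[K : Q] = 6

The roots of x^3 - 316 are ∛316, ω∛316, ω^2∛316 where ω = e^(2πi/3) is a primitive cube root of unity, so K = Q(∛316, ω). Now [Q(∛316):Q] = 3 (since 316 is not a perfect cube, x^3 - 316 is irreducible) and [Q(ω):Q] = 2. Both 2 and 3 divide [K:Q], and [K:Q] ≤ 3·2 = 6, so [K:Q] = 6. (Equivalently: Q(∛316) ⊂ R but ω ∉ R, so [K : Q(∛316)] = 2.)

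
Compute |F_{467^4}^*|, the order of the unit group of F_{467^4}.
|F_{467^4}^*| = 47562811920

F_{467^4} has 467^4 = 47562811921 elements; its multiplicative group consists of all nonzero elements, so |F_{467^4}^*| = 47562811921 - 1 = 47562811920. (It is cyclic since any finite subgroup of the multiplicative group of a field is cyclic.)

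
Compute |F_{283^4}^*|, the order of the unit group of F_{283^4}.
|F_{283^4}^*| = 6414247920

F_{283^4} has 283^4 = 6414247921 elements; its multiplicative group consists of all nonzero elements, so |F_{283^4}^*| = 6414247921 - 1 = 6414247920. (It is cyclic since any finite subgroup of the multiplicative group of a field is cyclic.)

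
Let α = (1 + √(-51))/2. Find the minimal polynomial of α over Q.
m_α(x) = x^2 - x + 13

From 2α - 1 = √(-51), squaring gives (2α - 1)^2 = -51, i.e. 4α^2 - 4α + 1 = -51, so α^2 - α + (1 + 51)/4 = 0. Since -51 ≡ 1 (mod 4), (1 + 51)/4 = 13 ∈ Z. The polynomial x^2 - x + 13 has discriminant 1 - 4·(13) = -51, which is not a perfect square in Q (d = -51 is squarefree and ≠ 1), so x^2 - x + 13 is irreducible over Q. It is the minimal polynomial of α.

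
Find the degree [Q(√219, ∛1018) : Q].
[Q(√219, ∛1018) : Q] = 6

Let L = Q(√219, ∛1018). Since Q(√219) ⊂ L and [Q(√219):Q] = 2, the tower law gives 2 | [L:Q]. Likewise Q(∛1018) ⊂ L with [Q(∛1018):Q] = 3 (because 1018 is not a perfect cube), so 3 | [L:Q]. As gcd(2,3) = 1, [L:Q] is divisible by 6. Conversely L is generated over Q by √219 and ∛1018, so [L:Q] ≤ 2·3 = 6. Therefore [Q(√219, ∛1018) : Q] = 6.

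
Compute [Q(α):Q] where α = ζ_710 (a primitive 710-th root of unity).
[Q(α):Q] = 280

The minimal polynomial of ζ_710 over Q is the 710-th cyclotomic polynomial Φ_710(x), which is irreducible over Q and has degree φ(710) = 280. Hence [Q(α):Q] = φ(710) = 280.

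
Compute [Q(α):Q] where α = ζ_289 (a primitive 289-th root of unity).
[Q(α):Q] = 272

The minimal polynomial of ζ_289 over Q is the 289-th cyclotomic polynomial Φ_289(x), which is irreducible over Q and has degree φ(289) = 272. Hence [Q(α):Q] = φ(289) = 272.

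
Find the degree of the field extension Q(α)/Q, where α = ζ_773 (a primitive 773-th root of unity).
[Q(α):Q] = 772

The minimal polynomial of ζ_773 over Q is the 773-th cyclotomic polynomial Φ_773(x), which is irreducible over Q and has degree φ(773) = 772. Hence [Q(α):Q] = φ(773) = 772.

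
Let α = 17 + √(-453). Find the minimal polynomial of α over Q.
m_α(x) = x^2 - 34x + 742

From α - 17 = √(-453), squaring gives (α - 17)^2 = -453, i.e. α^2 - 34α + 289 = -453, so α^2 - 34α + 742 = 0. The discriminant of x^2 - 34x + 742 is (-34)^2 - 4·(742) = 1156 - 2968 = -1812, and 4·(-453) is not a perfect square in Q since -453 is squarefree and ≠ 1. Hence x^2 - 34x + 742 is irreducible over Q and is the minimal polynomial of α.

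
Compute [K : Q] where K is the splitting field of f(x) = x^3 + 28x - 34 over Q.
[K : Q] = 6

By the rational root test, any rational root of the monic integer polynomial f(x) = x^3 + 28x - 34 must be an integer dividing the constant term -34, i.e. one of ±{1, 2, 17, 34}. Evaluating: f(1) = -5, f(-1) = -63, f(2) = 30, f(-2) = -98, f(17) = 5355, f(-17) = -5423, f(34) = 40222, f(-34) = -40290; none is 0, so f has no rational root and is therefore irreducible over Q (a cubic with no linear factor over a field is irreducible). For an irreducible cubic, the Galois group is A_3 or S_3 according as the discriminant disc(f) = -4a^3 - 27b^2 = -4·(28)^3 - 27·(-34)^2 = -119020 is or is not a square in Q. Here disc(f) = -119020 is not a perfect square in Q, so the Galois group of f over Q is not contained in A_3 and must be all of S_3. The splitting field has degree |S_3| = 6 over Q, so [K : Q] = 6.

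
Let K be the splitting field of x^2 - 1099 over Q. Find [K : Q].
[K : Q] = 2

f(x) = x^2 - 1099 factors as (x - √1099)(x + √1099). The splitting field is K = Q(√1099). Since 1099 is squarefree and > 1, it is not a perfect square, so x^2 - 1099 is irreducible over Q and [Q(√1099) : Q] = 2. Hence [K : Q] = 2.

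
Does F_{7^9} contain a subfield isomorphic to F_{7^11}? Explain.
No: F_{7^11} is not a subfield of F_{7^9}

F_{p^m} embeds in F_{p^n} iff m | n. Here 11 ∤ 9 (since 9 = 0·11 + 9 with remainder 9 ≠ 0), so F_{7^11} is not a subfield of F_{7^9}. Equivalently: if it were, the tower law would give 11 = [F_{7^11}:F_7] dividing [F_{7^9}:F_7] = 9, contradiction.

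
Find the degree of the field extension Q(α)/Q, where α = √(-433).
[Q(α):Q] = 2

[Q(α):Q] equals the degree of the minimal polynomial of α. Here α^2 = -433 and x^2 + 433 is irreducible (d = -433 is squarefree, ≠ 1, hence not a square), so deg(m_α) = 2. Thus [Q(α):Q] = 2.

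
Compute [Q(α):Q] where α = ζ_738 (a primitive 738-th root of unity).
[Q(α):Q] = 240

The minimal polynomial of ζ_738 over Q is the 738-th cyclotomic polynomial Φ_738(x), which is irreducible over Q and has degree φ(738) = 240. Hence [Q(α):Q] = φ(738) = 240.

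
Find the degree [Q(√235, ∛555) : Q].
[Q(√235, ∛555) : Q] = 6

Let L = Q(√235, ∛555). Since Q(√235) ⊂ L and [Q(√235):Q] = 2, the tower law gives 2 | [L:Q]. Likewise Q(∛555) ⊂ L with [Q(∛555):Q] = 3 (because 555 is not a perfect cube), so 3 | [L:Q]. As gcd(2,3) = 1, [L:Q] is divisible by 6. Conversely L is generated over Q by √235 and ∛555, so [L:Q] ≤ 2·3 = 6. Therefore [Q(√235, ∛555) : Q] = 6.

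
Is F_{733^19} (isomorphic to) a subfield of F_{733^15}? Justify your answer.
No: F_{733^19} is not a subfield of F_{733^15}

F_{p^m} embeds in F_{p^n} iff m | n. Here 19 ∤ 15 (since 15 = 0·19 + 15 with remainder 15 ≠ 0), so F_{733^19} is not a subfield of F_{733^15}. Equivalently: if it were, the tower law would give 19 = [F_{733^19}:F_733] dividing [F_{733^15}:F_733] = 15, contradiction.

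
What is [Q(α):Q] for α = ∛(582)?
[Q(α):Q] = 3

The minimal polynomial of α is x^3 - 582, irreducible over Q since 582 is not a perfect cube (so x^3 - 582 has no rational root). Hence [Q(α):Q] = deg(m_α) = 3.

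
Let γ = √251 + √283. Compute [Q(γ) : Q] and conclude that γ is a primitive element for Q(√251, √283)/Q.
[Q(γ) : Q] = 4 (equivalently, Q(γ) = Q(√251, √283))

Obviously Q(γ) ⊆ Q(√251, √283), and [Q(√251, √283):Q] = 4 (since 251, 283 are distinct squarefree integers > 1 with 71033 not a perfect square). To show equality we compute the minimal polynomial of γ. From γ = √251 + √283: γ^2 = 251 + 2√(71033) + 283 = 534 + 2√(71033), so γ^2 - 534 = 2√(71033); squaring, (γ^2 - 534)^2 = 4·71033, i.e. γ^4 - 1068γ^2 + 285156 - 284132 = 0, i.e. γ^4 - 1068γ^2 + 1024 = 0. So γ is a root of x^4 - 1068x^2 + 1024. This polynomial is irreducible over Q: it has no rational root (each ±√251 ± √283 is irrational), and any factorization into two quadratics over Q would force √(71033) ∈ Q (pairing opposite roots) or √251, √283 ∈ Q (other pairings), all impossible. Hence [Q(γ):Q] = 4 = [Q(√251, √283):Q], so Q(γ) = Q(√251, √283).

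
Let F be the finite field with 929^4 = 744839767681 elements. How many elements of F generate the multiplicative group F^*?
There are φ(744839767680) = 185588121600 primitive elements

F_q^* is cyclic of order q - 1 = 744839767680. A cyclic group of order m has exactly φ(m) generators. Here m = 744839767680 = 2^7 · 3 · 5 · 29 · 31 · 431521, so the number of primitive elements is φ(744839767680) = 185588121600.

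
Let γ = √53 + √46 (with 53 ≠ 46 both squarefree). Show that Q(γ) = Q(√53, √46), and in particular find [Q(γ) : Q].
[Q(γ) : Q] = 4 (equivalently, Q(γ) = Q(√53, √46))

Obviously Q(γ) ⊆ Q(√53, √46), and [Q(√53, √46):Q] = 4 (since 53, 46 are distinct squarefree integers > 1 with 2438 not a perfect square). To show equality we compute the minimal polynomial of γ. From γ = √53 + √46: γ^2 = 53 + 2√(2438) + 46 = 99 + 2√(2438), so γ^2 - 99 = 2√(2438); squaring, (γ^2 - 99)^2 = 4·2438, i.e. γ^4 - 198γ^2 + 9801 - 9752 = 0, i.e. γ^4 - 198γ^2 + 49 = 0. So γ is a root of x^4 - 198x^2 + 49. This polynomial is irreducible over Q: it has no rational root (each ±√53 ± √46 is irrational), and any factorization into two quadratics over Q would force √(2438) ∈ Q (pairing opposite roots) or √53, √46 ∈ Q (other pairings), all impossible. Hence [Q(γ):Q] = 4 = [Q(√53, √46):Q], so Q(γ) = Q(√53, √46).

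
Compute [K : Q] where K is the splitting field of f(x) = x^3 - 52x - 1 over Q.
[K : Q] = 6

By the rational root test, any rational root of the monic integer polynomial f(x) = x^3 - 52x - 1 must be an integer dividing the constant term -1, i.e. one of ±{1}. Evaluating: f(1) = -52, f(-1) = 50; none is 0, so f has no rational root and is therefore irreducible over Q (a cubic with no linear factor over a field is irreducible). For an irreducible cubic, the Galois group is A_3 or S_3 according as the discriminant disc(f) = -4a^3 - 27b^2 = -4·(-52)^3 - 27·(-1)^2 = 562405 is or is not a square in Q. Here disc(f) = 562405 is not a perfect square in Q, so the Galois group of f over Q is not contained in A_3 and must be all of S_3. The splitting field has degree |S_3| = 6 over Q, so [K : Q] = 6.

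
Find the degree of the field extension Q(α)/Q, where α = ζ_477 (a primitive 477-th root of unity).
[Q(α):Q] = 312

The minimal polynomial of ζ_477 over Q is the 477-th cyclotomic polynomial Φ_477(x), which is irreducible over Q and has degree φ(477) = 312. Hence [Q(α):Q] = φ(477) = 312.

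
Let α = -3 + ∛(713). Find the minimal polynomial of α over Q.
m_α(x) = x^3 + 9x^2 + 27x - 686

Set β = α + 3 = ∛(713), so β^3 = 713. Then (α + 3)^3 - 713 = 0, i.e. α is a root of g(x) = (x + 3)^3 - 713 = x^3 + 9x^2 + 27x - 686. Since g(x) = h(x + 3) where h(x) = x^3 - 713, and h is irreducible over Q (because 713 is not a perfect cube, so h has no rational root, and a monic cubic with no rational root is irreducible), g is also irreducible (irreducibility is preserved under the substitution x → x + 3). Hence m_α(x) = x^3 + 9x^2 + 27x - 686.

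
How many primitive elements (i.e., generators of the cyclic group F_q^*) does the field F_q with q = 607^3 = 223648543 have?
There are φ(223648542) = 68126400 primitive elements

F_q^* is cyclic of order q - 1 = 223648542. A cyclic group of order m has exactly φ(m) generators. Here m = 223648542 = 2 · 3^2 · 13 · 101 · 9463, so the number of primitive elements is φ(223648542) = 68126400.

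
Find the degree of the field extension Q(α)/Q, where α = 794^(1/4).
[Q(α):Q] = 4

α is a root of x^4 - 794. By Eisenstein's criterion at the prime p = 2 (which divides the constant term 794 but p^2 = 4 does not, since 794 is squarefree), x^4 - 794 is irreducible over Q. Hence [Q(α):Q] = 4.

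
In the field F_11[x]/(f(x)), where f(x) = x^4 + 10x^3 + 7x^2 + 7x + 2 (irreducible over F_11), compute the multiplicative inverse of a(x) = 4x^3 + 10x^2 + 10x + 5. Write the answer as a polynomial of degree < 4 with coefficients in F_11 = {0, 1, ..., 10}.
a(x)^(-1) ≡ 3x^3 + 8x^2 + 7x + 3 (mod f(x))

Since f is irreducible over F_11, F_11[x]/(f) is a field and a(x) ≠ 0 has an inverse. Apply the extended Euclidean algorithm to f(x) and a(x) in F_11[x]: f(x) = (3x + 6)·a(x) + (5x^2 + 9x + 5);  a(x) = (3x + 1)·(5x^2 + 9x + 5) + (8x);  (5x^2 + 9x + 5) = (2x + 8)·(8x) + (5). The last nonzero remainder is the constant 5 = gcd(f, a) in F_11. Back-substituting through the division chain expresses 5 = s(x)·a(x) + t(x)·f(x) with s(x) ≡ 4x^3 + 7x^2 + 2x + 4 (mod f), so (4x^3 + 7x^2 + 2x + 4)·a(x) ≡ 5 (mod f). Multiplying by 5^(-1) ≡ 9 in F_11 gives a(x)^(-1) ≡ 9·(4x^3 + 7x^2 + 2x + 4) ≡ 3x^3 + 8x^2 + 7x + 3 (mod f). Check: (4x^3 + 10x^2 + 10x + 5)·(3x^3 + 8x^2 + 7x + 3) = x^6 + 7x^5 + 6x^4 + x^3 + 8x^2 + 10x + 4 ≡ 1 (mod x^4 + 10x^3 + 7x^2 + 7x + 2).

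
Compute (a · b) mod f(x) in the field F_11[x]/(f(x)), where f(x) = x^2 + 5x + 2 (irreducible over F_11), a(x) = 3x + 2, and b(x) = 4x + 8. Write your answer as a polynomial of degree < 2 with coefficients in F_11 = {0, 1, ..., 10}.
a · b ≡ 5x + 3 (mod f(x))

Multiply in F_11[x]: a(x)·b(x) = (3x + 2)·(4x + 8) = x^2 + 10x + 5. This has degree ≥ 2, so divide by f(x) over F_11: x^2 + 10x + 5 = (1)·(x^2 + 5x + 2) + (5x + 3). Hence a·b ≡ 5x + 3 (mod f). (F_11[x]/(f) is a field with 11^2 = 121 elements since f is irreducible of degree 2.)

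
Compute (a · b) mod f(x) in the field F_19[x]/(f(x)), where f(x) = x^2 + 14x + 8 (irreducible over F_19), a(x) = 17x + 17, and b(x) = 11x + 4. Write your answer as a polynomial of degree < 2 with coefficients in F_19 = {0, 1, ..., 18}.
a · b ≡ 12x + 16 (mod f(x))

Multiply in F_19[x]: a(x)·b(x) = (17x + 17)·(11x + 4) = 16x^2 + 8x + 11. This has degree ≥ 2, so divide by f(x) over F_19: 16x^2 + 8x + 11 = (16)·(x^2 + 14x + 8) + (12x + 16). Hence a·b ≡ 12x + 16 (mod f). (F_19[x]/(f) is a field with 19^2 = 361 elements since f is irreducible of degree 2.)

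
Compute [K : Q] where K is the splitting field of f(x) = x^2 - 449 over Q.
[K : Q] = 2

f(x) = x^2 - 449 factors as (x - √449)(x + √449). The splitting field is K = Q(√449). Since 449 is squarefree and > 1, it is not a perfect square, so x^2 - 449 is irreducible over Q and [Q(√449) : Q] = 2. Hence [K : Q] = 2.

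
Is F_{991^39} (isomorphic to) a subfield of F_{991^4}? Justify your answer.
No: F_{991^39} is not a subfield of F_{991^4}

F_{p^m} embeds in F_{p^n} iff m | n. Here 39 ∤ 4 (since 4 = 0·39 + 4 with remainder 4 ≠ 0), so F_{991^39} is not a subfield of F_{991^4}. Equivalently: if it were, the tower law would give 39 = [F_{991^39}:F_991] dividing [F_{991^4}:F_991] = 4, contradiction.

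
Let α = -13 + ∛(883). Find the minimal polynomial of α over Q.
m_α(x) = x^3 + 39x^2 + 507x + 1314

Set β = α + 13 = ∛(883), so β^3 = 883. Then (α + 13)^3 - 883 = 0, i.e. α is a root of g(x) = (x + 13)^3 - 883 = x^3 + 39x^2 + 507x + 1314. Since g(x) = h(x + 13) where h(x) = x^3 - 883, and h is irreducible over Q (because 883 is not a perfect cube, so h has no rational root, and a monic cubic with no rational root is irreducible), g is also irreducible (irreducibility is preserved under the substitution x → x + 13). Hence m_α(x) = x^3 + 39x^2 + 507x + 1314.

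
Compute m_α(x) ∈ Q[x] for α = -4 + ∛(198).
m_α(x) = x^3 + 12x^2 + 48x - 134

Set β = α + 4 = ∛(198), so β^3 = 198. Then (α + 4)^3 - 198 = 0, i.e. α is a root of g(x) = (x + 4)^3 - 198 = x^3 + 12x^2 + 48x - 134. Since g(x) = h(x + 4) where h(x) = x^3 - 198, and h is irreducible over Q (because 198 is not a perfect cube, so h has no rational root, and a monic cubic with no rational root is irreducible), g is also irreducible (irreducibility is preserved under the substitution x → x + 4). Hence m_α(x) = x^3 + 12x^2 + 48x - 134.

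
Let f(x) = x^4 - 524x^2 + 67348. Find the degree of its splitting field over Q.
[K : Q] = 4

Solving the quadratic in x^2: x^2 = (524 ± √(524^2 - 4·67348))/2 = (524 ± √5184)/2 = (524 ± 72)/2, giving x^2 = 226 or x^2 = 298. So f(x) = (x^2 - 226)(x^2 - 298) and the roots of f are ±√226, ±√298. Hence the splitting field is K = Q(√226, √298). Since 226 and 298 are distinct squarefree integers > 1, their product 67348 is not a perfect square, so √298 ∉ Q(√226). By the tower law [K:Q] = [Q(√226,√298):Q(√226)] · [Q(√226):Q] = 2 · 2 = 4.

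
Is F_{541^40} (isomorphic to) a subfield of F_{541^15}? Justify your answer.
No: F_{541^40} is not a subfield of F_{541^15}

F_{p^m} embeds in F_{p^n} iff m | n. Here 40 ∤ 15 (since 15 = 0·40 + 15 with remainder 15 ≠ 0), so F_{541^40} is not a subfield of F_{541^15}. Equivalently: if it were, the tower law would give 40 = [F_{541^40}:F_541] dividing [F_{541^15}:F_541] = 15, contradiction.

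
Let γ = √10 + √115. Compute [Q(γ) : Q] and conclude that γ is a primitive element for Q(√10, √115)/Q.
[Q(γ) : Q] = 4 (equivalently, Q(γ) = Q(√10, √115))

Obviously Q(γ) ⊆ Q(√10, √115), and [Q(√10, √115):Q] = 4 (since 10, 115 are distinct squarefree integers > 1 with 1150 not a perfect square). To show equality we compute the minimal polynomial of γ. From γ = √10 + √115: γ^2 = 10 + 2√(1150) + 115 = 125 + 2√(1150), so γ^2 - 125 = 2√(1150); squaring, (γ^2 - 125)^2 = 4·1150, i.e. γ^4 - 250γ^2 + 15625 - 4600 = 0, i.e. γ^4 - 250γ^2 + 11025 = 0. So γ is a root of x^4 - 250x^2 + 11025. This polynomial is irreducible over Q: it has no rational root (each ±√10 ± √115 is irrational), and any factorization into two quadratics over Q would force √(1150) ∈ Q (pairing opposite roots) or √10, √115 ∈ Q (other pairings), all impossible. Hence [Q(γ):Q] = 4 = [Q(√10, √115):Q], so Q(γ) = Q(√10, √115).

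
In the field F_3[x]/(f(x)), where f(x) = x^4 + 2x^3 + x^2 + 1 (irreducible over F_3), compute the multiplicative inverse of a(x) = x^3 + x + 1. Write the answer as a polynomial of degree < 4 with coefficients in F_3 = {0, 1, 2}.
a(x)^(-1) ≡ x + 2 (mod f(x))

Since f is irreducible over F_3, F_3[x]/(f) is a field and a(x) ≠ 0 has an inverse. Apply the extended Euclidean algorithm to f(x) and a(x) in F_3[x]: f(x) = (x + 2)·a(x) + (2). The last nonzero remainder is the constant 2 = gcd(f, a) in F_3. Back-substituting through the division chain expresses 2 = s(x)·a(x) + t(x)·f(x) with s(x) ≡ 2x + 1 (mod f), so (2x + 1)·a(x) ≡ 2 (mod f). Multiplying by 2^(-1) ≡ 2 in F_3 gives a(x)^(-1) ≡ 2·(2x + 1) ≡ x + 2 (mod f). Check: (x^3 + x + 1)·(x + 2) = x^4 + 2x^3 + x^2 + 2 ≡ 1 (mod x^4 + 2x^3 + x^2 + 1).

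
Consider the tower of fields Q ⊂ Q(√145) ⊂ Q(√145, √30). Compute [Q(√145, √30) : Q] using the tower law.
[Q(√145, √30) : Q] = 4

[Q(√145):Q] = 2 (min poly x^2 - 145, irreducible since 145 is squarefree > 1). For the top step, suppose √30 ∈ Q(√145), say √30 = c + d√145 with c, d ∈ Q. Squaring: 30 = c^2 + 145d^2 + 2cd√145. Since √145 ∉ Q this forces 2cd = 0. If d = 0 then √30 = c ∈ Q, contradicting 30 squarefree > 1. If c = 0 then 30 = 145d^2, so 145·30 = (145d)^2 is a perfect square in Q — but 145·30 = 4350 is not a perfect square (since 145 and 30 are distinct squarefree integers). Contradiction. Hence √30 ∉ Q(√145), so x^2 - 30 stays irreducible over Q(√145) and [Q(√145, √30) : Q(√145)] = 2. By the tower law, [Q(√145, √30) : Q] = 2 · 2 = 4.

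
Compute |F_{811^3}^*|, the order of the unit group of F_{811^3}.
|F_{811^3}^*| = 533411730

F_{811^3} has 811^3 = 533411731 elements; its multiplicative group consists of all nonzero elements, so |F_{811^3}^*| = 533411731 - 1 = 533411730. (It is cyclic since any finite subgroup of the multiplicative group of a field is cyclic.)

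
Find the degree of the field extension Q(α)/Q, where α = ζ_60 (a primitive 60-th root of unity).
[Q(α):Q] = 16

The minimal polynomial of ζ_60 over Q is the 60-th cyclotomic polynomial Φ_60(x), which is irreducible over Q and has degree φ(60) = 16. Hence [Q(α):Q] = φ(60) = 16.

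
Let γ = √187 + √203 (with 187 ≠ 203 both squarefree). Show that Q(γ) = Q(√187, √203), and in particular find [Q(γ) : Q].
[Q(γ) : Q] = 4 (equivalently, Q(γ) = Q(√187, √203))

Obviously Q(γ) ⊆ Q(√187, √203), and [Q(√187, √203):Q] = 4 (since 187, 203 are distinct squarefree integers > 1 with 37961 not a perfect square). To show equality we compute the minimal polynomial of γ. From γ = √187 + √203: γ^2 = 187 + 2√(37961) + 203 = 390 + 2√(37961), so γ^2 - 390 = 2√(37961); squaring, (γ^2 - 390)^2 = 4·37961, i.e. γ^4 - 780γ^2 + 152100 - 151844 = 0, i.e. γ^4 - 780γ^2 + 256 = 0. So γ is a root of x^4 - 780x^2 + 256. This polynomial is irreducible over Q: it has no rational root (each ±√187 ± √203 is irrational), and any factorization into two quadratics over Q would force √(37961) ∈ Q (pairing opposite roots) or √187, √203 ∈ Q (other pairings), all impossible. Hence [Q(γ):Q] = 4 = [Q(√187, √203):Q], so Q(γ) = Q(√187, √203).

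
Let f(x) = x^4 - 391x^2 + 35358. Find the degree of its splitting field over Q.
[K : Q] = 4

Solving the quadratic in x^2: x^2 = (391 ± √(391^2 - 4·35358))/2 = (391 ± √11449)/2 = (391 ± 107)/2, giving x^2 = 249 or x^2 = 142. So f(x) = (x^2 - 249)(x^2 - 142) and the roots of f are ±√249, ±√142. Hence the splitting field is K = Q(√249, √142). Since 249 and 142 are distinct squarefree integers > 1, their product 35358 is not a perfect square, so √142 ∉ Q(√249). By the tower law [K:Q] = [Q(√249,√142):Q(√249)] · [Q(√249):Q] = 2 · 2 = 4.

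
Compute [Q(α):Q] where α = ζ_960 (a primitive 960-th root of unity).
[Q(α):Q] = 256

The minimal polynomial of ζ_960 over Q is the 960-th cyclotomic polynomial Φ_960(x), which is irreducible over Q and has degree φ(960) = 256. Hence [Q(α):Q] = φ(960) = 256.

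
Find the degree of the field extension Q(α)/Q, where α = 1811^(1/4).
[Q(α):Q] = 4

α is a root of x^4 - 1811. By Eisenstein's criterion at the prime p = 1811 (which divides the constant term 1811 but p^2 = 3279721 does not, since 1811 is squarefree), x^4 - 1811 is irreducible over Q. Hence [Q(α):Q] = 4.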